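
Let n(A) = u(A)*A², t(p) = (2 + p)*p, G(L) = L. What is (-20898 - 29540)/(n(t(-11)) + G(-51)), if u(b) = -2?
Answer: 50438/19653 ≈ 2.5664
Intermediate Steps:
t(p) = p*(2 + p)
n(A) = -2*A²
(-20898 - 29540)/(n(t(-11)) + G(-51)) = (-20898 - 29540)/(-2*121*(2 - 11)² - 51) = -50438/(-2*(-11*(-9))² - 51) = -50438/(-2*99² - 51) = -50438/(-2*9801 - 51) = -50438/(-19602 - 51) = -50438/(-19653) = -50438*(-1/19653) = 50438/19653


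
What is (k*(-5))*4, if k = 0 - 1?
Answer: 20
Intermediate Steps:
k = -1
(k*(-5))*4 = -1*(-5)*4 = 5*4 = 20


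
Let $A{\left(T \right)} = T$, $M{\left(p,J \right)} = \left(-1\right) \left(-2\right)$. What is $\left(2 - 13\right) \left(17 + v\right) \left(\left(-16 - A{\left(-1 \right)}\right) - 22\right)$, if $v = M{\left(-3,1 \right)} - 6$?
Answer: $5291$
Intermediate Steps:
$M{\left(p,J \right)} = 2$
$v = -4$ ($v = 2 - 6 = -4$)
$\left(2 - 13\right) \left(17 + v\right) \left(\left(-16 - A{\left(-1 \right)}\right) - 22\right) = \left(2 - 13\right) \left(17 - 4\right) \left(\left(-16 - -1\right) - 22\right) = \left(-11\right) 13 \left(\left(-16 + 1\right) - 22\right) = - 143 \left(-15 - 22\right) = \left(-143\right) \left(-37\right) = 5291$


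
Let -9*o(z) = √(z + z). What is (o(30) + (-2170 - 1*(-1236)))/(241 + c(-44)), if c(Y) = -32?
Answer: -934/209 - 2*√15/1881 ≈ -4.4730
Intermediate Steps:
o(z) = -√2*√z/9 (o(z) = -√(z + z)/9 = -√2*√z/9)
(o(30) + (-2170 - 1*(-1236)))/(241 + c(-44)) = (-√2*√30/9 + (-2170 - 1*(-1236)))/(241 - 32) = (-2*√15/9 + (-2170 + 1236))/209 = (-2*√15/9 - 934)*(1/209) = (-934 - 2*√15/9)*(1/209) = -934/209 - 2*√15/1881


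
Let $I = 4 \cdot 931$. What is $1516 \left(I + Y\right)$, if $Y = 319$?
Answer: $6129188$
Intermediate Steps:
$I = 3724$
$1516 \left(I + Y\right) = 1516 \left(3724 + 319\right) = 1516 \cdot 4043 = 6129188$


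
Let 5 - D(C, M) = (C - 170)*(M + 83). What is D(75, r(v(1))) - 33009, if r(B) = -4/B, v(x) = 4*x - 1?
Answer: -75737/3 ≈ -25246.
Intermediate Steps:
v(x) = -1 + 4*x
D(C, M) = 5 - (-170 + C)*(83 + M) (D(C, M) = 5 - (C - 170)*(M + 83) = 5 - (-170 + C)*(83 + M))
D(75, r(v(1))) - 33009 = (14115 - 83*75 + 170*(-4/(-1 + 4*1)) - 1*75*(-4/(-1 + 4*1))) - 33009 = (14115 - 6225 + 170*(-4/(-1 + 4)) - 1*75*(-4/(-1 + 4))) - 33009 = (14115 - 6225 + 170*(-4/3) - 1*75*(-4/3)) - 33009 = (14115 - 6225 - 680/3 + 100) - 33009 = 23290/3 - 33009 = -75737/3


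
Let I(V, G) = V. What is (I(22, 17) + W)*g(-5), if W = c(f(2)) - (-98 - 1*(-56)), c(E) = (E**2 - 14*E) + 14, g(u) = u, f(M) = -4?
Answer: -750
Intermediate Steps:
c(E) = 14 + E**2 - 14*E
W = 128 (W = (14 + (-4)**2 - 14*(-4)) - (-98 - 1*(-56)) = (14 + 16 + 56) - (-98 + 56) = 86 - 1*(-42) = 86 + 42 = 128)
(I(22, 17) + W)*g(-5) = (22 + 128)*(-5) = 150*(-5) = -750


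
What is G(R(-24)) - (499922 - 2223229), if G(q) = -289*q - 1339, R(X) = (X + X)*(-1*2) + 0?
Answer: 1694224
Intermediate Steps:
R(X) = -4*X (R(X) = (2*X)*(-2) + 0 = -4*X + 0 = -4*X)
G(q) = -1339 - 289*q
G(R(-24)) - (499922 - 2223229) = (-1339 - (-1156)*(-24)) - (499922 - 2223229) = (-1339 - 289*96) - 1*(-1723307) = (-1339 - 27744) + 1723307 = -29083 + 1723307 = 1694224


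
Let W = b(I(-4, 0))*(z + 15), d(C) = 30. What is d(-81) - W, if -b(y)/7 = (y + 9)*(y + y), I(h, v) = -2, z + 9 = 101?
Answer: -20942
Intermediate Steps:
z = 92 (z = -9 + 101 = 92)
b(y) = -14*y*(9 + y) (b(y) = -7*(y + 9)*(y + y) = -7*(9 + y)*2*y = -14*y*(9 + y))
W = 20972 (W = (-14*(-2)*(9 - 2))*(92 + 15) = -14*(-2)*7*107 = 196*107 = 20972)
d(-81) - W = 30 - 1*20972 = 30 - 20972 = -20942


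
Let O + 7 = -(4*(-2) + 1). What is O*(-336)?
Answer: 0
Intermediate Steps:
O = 0 (O = -7 - (4*(-2) + 1) = -7 - (-8 + 1) = -7 - 1*(-7) = -7 + 7 = 0)
O*(-336) = 0*(-336) = 0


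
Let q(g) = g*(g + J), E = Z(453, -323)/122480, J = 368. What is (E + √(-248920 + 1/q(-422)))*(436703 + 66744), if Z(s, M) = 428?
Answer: 53868829/30620 + 503447*I*√3590622211047/3798 ≈ 1759.3 + 2.5118e+8*I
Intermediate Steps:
E = 107/30620 (E = 428/122480 = 428*(1/122480) = 107/30620 ≈ 0.0034944)
q(g) = g*(368 + g) (q(g) = g*(g + 368) = g*(368 + g))
(E + √(-248920 + 1/q(-422)))*(436703 + 66744) = (107/30620 + √(-248920 + 1/(-422*(368 - 422))))*(436703 + 66744) = (107/30620 + √(-248920 + 1/(-422*(-54))))*503447 = (107/30620 + √(-248920 + 1/22788))*503447 = (107/30620 + √(-5672388959/22788))*503447 = (107/30620 + I*√3590622211047/3798)*503447 = 53868829/30620 + 503447*I*√3590622211047/3798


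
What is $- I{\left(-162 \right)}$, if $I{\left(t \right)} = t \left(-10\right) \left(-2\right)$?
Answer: $3240$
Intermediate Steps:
$I{\left(t \right)} = 20 t$ ($I{\left(t \right)} = - 10 t \left(-2\right) = 20 t$)
$- I{\left(-162 \right)} = - 20 \left(-162\right) = \left(-1\right) \left(-3240\right) = 3240$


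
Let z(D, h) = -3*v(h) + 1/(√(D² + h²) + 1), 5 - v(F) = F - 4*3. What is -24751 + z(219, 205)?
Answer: -2176467196/89985 + √89986/89985 ≈ -24187.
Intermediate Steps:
v(F) = 17 - F (v(F) = 5 - (F - 4*3) = 5 - (F - 12) = 5 - (-12 + F) = 5 + (12 - F) = 17 - F)
z(D, h) = -51 + 1/(1 + √(D² + h²)) + 3*h (z(D, h) = -3*(17 - h) + 1/(√(D² + h²) + 1) = (-51 + 3*h) + 1/(1 + √(D² + h²)) = -51 + 1/(1 + √(D² + h²)) + 3*h)
-24751 + z(219, 205) = -24751 + (-50 + 3*205 + 3*√(219² + 205²)*(-17 + 205))/(1 + √(219² + 205²)) = -24751 + (-50 + 615 + 3*√(47961 + 42025)*188)/(1 + √(47961 + 42025)) = -24751 + (-50 + 615 + 3*√89986*188)/(1 + √89986) = -24751 + (-50 + 615 + 564*√89986)/(1 + √89986) = -24751 + (565 + 564*√89986)/(1 + √89986)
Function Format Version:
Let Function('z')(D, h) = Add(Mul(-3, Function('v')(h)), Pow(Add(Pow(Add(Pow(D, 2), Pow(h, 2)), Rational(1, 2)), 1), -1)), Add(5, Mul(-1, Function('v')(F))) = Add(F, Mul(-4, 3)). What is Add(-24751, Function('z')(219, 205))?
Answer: Add(Rational(-2176467196, 89985), Mul(Rational(1, 89985), Pow(89986, Rational(1, 2)))) ≈ -24187.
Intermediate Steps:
Function('v')(F) = Add(17, Mul(-1, F)) (Function('v')(F) = Add(5, Mul(-1, Add(F, Mul(-4, 3)))) = Add(5, Mul(-1, Add(F, -12))) = Add(5, Mul(-1, Add(-12, F))) = Add(5, Add(12, Mul(-1, F))) = Add(17, Mul(-1, F)))
Function('z')(D, h) = Add(-51, Pow(Add(1, Pow(Add(Pow(D, 2), Pow(h, 2)), Rational(1, 2))), -1), Mul(3, h)) (Function('z')(D, h) = Add(Mul(-3, Add(17, Mul(-1, h))), Pow(Add(Pow(Add(Pow(D, 2), Pow(h, 2)), Rational(1, 2)), 1), -1)) = Add(Add(-51, Mul(3, h)), Pow(Add(1, Pow(Add(Pow(D, 2), Pow(h, 2)), Rational(1, 2))), -1)) = Add(-51, Pow(Add(1, Pow(Add(Pow(D, 2), Pow(h, 2)), Rational(1, 2))), -1), Mul(3, h)))
Add(-24751, Function('z')(219, 205)) = Add(-24751, Mul(Pow(Add(1, Pow(Add(Pow(219, 2), Pow(205, 2)), Rational(1, 2))), -1), Add(-50, Mul(3, 205), Mul(3, Pow(Add(Pow(219, 2), Pow(205, 2)), Rational(1, 2)), Add(-17, 205))))) = Add(-24751, Mul(Pow(Add(1, Pow(Add(47961, 42025), Rational(1, 2))), -1), Add(-50, 615, Mul(3, Pow(Add(47961, 42025), Rational(1, 2)), 188)))) = Add(-24751, Mul(Pow(Add(1, Pow(89986, Rational(1, 2))), -1), Add(-50, 615, Mul(3, Pow(89986, Rational(1, 2)), 188)))) = Add(-24751, Mul(Pow(Add(1, Pow(89986, Rational(1, 2))), -1), Add(-50, 615, Mul(564, Pow(89986, Rational(1, 2)))))) = Add(-24751, Mul(Pow(Add(1, Pow(89986, Rational(1, 2))), -1), Add(565, Mul(564, Pow(89986, Rational(1, 2))))))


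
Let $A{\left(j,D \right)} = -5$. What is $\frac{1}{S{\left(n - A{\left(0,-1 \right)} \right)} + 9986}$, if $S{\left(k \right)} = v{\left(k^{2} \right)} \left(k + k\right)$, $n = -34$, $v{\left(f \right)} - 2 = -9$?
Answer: $\frac{1}{10392} \approx 9.6228 \cdot 10^{-5}$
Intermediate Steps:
$v{\left(f \right)} = -7$ ($v{\left(f \right)} = 2 - 9 = -7$)
$S{\left(k \right)} = - 14 k$ ($S{\left(k \right)} = - 7 \left(k + k\right) = - 7 \cdot 2 k = - 14 k$)
$\frac{1}{S{\left(n - A{\left(0,-1 \right)} \right)} + 9986} = \frac{1}{- 14 \left(-34 - -5\right) + 9986} = \frac{1}{- 14 \left(-34 + 5\right) + 9986} = \frac{1}{\left(-14\right) \left(-29\right) + 9986} = \frac{1}{406 + 9986} = \frac{1}{10392}$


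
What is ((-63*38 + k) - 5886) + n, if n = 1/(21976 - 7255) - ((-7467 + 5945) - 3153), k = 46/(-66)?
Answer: -583874105/161931 ≈ -3605.7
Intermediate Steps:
k = -23/33 (k = 46*(-1/66) = -23/33 ≈ -0.69697)
n = 68820676/14721 (n = 1/14721 - (-1522 - 3153) = 1/14721 - 1*(-4675) = 1/14721 + 4675 = 68820676/14721 ≈ 4675.0)
((-63*38 + k) - 5886) + n = ((-63*38 - 23/33) - 5886) + 68820676/14721 = ((-2394 - 23/33) - 5886) + 68820676/14721 = (-79025/33 - 5886) + 68820676/14721 = -273263/33 + 68820676/14721 = -583874105/161931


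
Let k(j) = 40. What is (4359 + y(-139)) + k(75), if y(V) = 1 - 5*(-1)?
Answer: 4405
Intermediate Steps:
y(V) = 6 (y(V) = 1 + 5 = 6)
(4359 + y(-139)) + k(75) = (4359 + 6) + 40 = 4365 + 40 = 4405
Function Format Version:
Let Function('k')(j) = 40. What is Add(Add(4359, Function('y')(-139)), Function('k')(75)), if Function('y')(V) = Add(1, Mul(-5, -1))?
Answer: 4405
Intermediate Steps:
Function('y')(V) = 6 (Function('y')(V) = Add(1, 5) = 6)
Add(Add(4359, Function('y')(-139)), Function('k')(75)) = Add(Add(4359, 6), 40) = Add(4365, 40) = 4405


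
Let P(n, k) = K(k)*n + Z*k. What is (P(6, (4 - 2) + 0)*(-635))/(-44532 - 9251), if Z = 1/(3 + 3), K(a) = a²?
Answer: 46355/161349 ≈ 0.28730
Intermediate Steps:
Z = ⅙ (Z = 1/6 = ⅙ ≈ 0.16667)
P(n, k) = k/6 + n*k² (P(n, k) = k²*n + k/6 = n*k² + k/6 = k/6 + n*k²)
(P(6, (4 - 2) + 0)*(-635))/(-44532 - 9251) = ((((4 - 2) + 0)*(⅙ + ((4 - 2) + 0)*6))*(-635))/(-44532 - 9251) = (((2 + 0)*(⅙ + (2 + 0)*6))*(-635))/(-53783) = ((2*(⅙ + 2*6))*(-635))*(-1/53783) = ((2*(⅙ + 12))*(-635))*(-1/53783) = ((2*(73/6))*(-635))*(-1/53783) = ((73/3)*(-635))*(-1/53783) = -46355/3*(-1/53783) = 46355/161349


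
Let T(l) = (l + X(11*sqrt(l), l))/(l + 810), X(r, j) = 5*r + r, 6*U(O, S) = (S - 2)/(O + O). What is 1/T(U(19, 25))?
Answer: -184703/993145 + 24380796*sqrt(1311)/22842335 ≈ 38.460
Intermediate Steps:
U(O, S) = (-2 + S)/(12*O) (U(O, S) = ((S - 2)/(O + O))/6 = ((-2 + S)/((2*O)))/6 = ((-2 + S)*(1/(2*O)))/6 = ((-2 + S)/(2*O))/6 = (-2 + S)/(12*O))
X(r, j) = 6*r
T(l) = (l + 66*sqrt(l))/(810 + l) (T(l) = (l + 6*(11*sqrt(l)))/(l + 810) = (l + 66*sqrt(l))/(810 + l))
1/T(U(19, 25)) = 1/(((1/12)*(-2 + 25)/19 + 66*sqrt((1/12)*(-2 + 25)/19))/(810 + (1/12)*(-2 + 25)/19)) = 1/(((1/12)*(1/19)*23 + 66*sqrt((1/12)*(1/19)*23))/(810 + (1/12)*(1/19)*23)) = 1/((23/228 + 66*sqrt(23/228))/(810 + 23/228)) = 1/((23/228 + 66*(sqrt(1311)/114))/(184703/228)) = 1/(228*(23/228 + 11*sqrt(1311)/19)/184703) = 1/(23/184703 + 132*sqrt(1311)/184703)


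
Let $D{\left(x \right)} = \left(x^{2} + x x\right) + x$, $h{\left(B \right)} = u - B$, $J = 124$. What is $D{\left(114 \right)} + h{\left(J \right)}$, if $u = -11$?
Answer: $25971$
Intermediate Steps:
$h{\left(B \right)} = -11 - B$
$D{\left(x \right)} = x + 2 x^{2}$ ($D{\left(x \right)} = \left(x^{2} + x^{2}\right) + x = 2 x^{2} + x = x + 2 x^{2}$)
$D{\left(114 \right)} + h{\left(J \right)} = 114 \left(1 + 2 \cdot 114\right) - 135 = 114 \left(1 + 228\right) - 135 = 114 \cdot 229 - 135 = 26106 - 135 = 25971$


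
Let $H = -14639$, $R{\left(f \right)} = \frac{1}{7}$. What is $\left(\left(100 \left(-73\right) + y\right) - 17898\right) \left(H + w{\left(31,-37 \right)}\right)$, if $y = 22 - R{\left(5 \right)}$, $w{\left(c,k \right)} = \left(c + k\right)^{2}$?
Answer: $\frac{2573530499}{7} \approx 3.6765 \cdot 10^{8}$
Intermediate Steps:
$R{\left(f \right)} = \frac{1}{7}$
$y = \frac{153}{7}$ ($y = 22 - \frac{1}{7} = \frac{153}{7} \approx 21.857$)
$\left(\left(100 \left(-73\right) + y\right) - 17898\right) \left(H + w{\left(31,-37 \right)}\right) = \left(\left(100 \left(-73\right) + \frac{153}{7}\right) - 17898\right) \left(-14639 + \left(31 - 37\right)^{2}\right) = \left(\left(-7300 + \frac{153}{7}\right) - 17898\right) \left(-14639 + \left(-6\right)^{2}\right) = \left(- \frac{50947}{7} - 17898\right) \left(-14639 + 36\right) = \left(- \frac{176233}{7}\right) \left(-14603\right) = \frac{2573530499}{7}$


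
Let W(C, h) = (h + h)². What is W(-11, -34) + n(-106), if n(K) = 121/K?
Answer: 490023/106 ≈ 4622.9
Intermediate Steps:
W(C, h) = 4*h² (W(C, h) = (2*h)² = 4*h²)
W(-11, -34) + n(-106) = 4*(-34)² + 121/(-106) = 4*1156 + 121*(-1/106) = 4624 - 121/106 = 490023/106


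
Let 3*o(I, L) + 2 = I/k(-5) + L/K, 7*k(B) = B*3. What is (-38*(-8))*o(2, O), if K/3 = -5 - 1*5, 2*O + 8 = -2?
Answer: -12616/45 ≈ -280.36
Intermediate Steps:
O = -5 (O = -4 + (½)*(-2) = -4 - 1 = -5)
k(B) = 3*B/7 (k(B) = (B*3)/7 = (3*B)/7 = 3*B/7)
K = -30 (K = 3*(-5 - 1*5) = 3*(-5 - 5) = 3*(-10) = -30)
o(I, L) = -⅔ - 7*I/45 - L/90 (o(I, L) = -⅔ + (I/(((3/7)*(-5))) + L/(-30))/3 = -⅔ + (I/(-15/7) + L*(-1/30))/3 = -⅔ + (I*(-7/15) - L/30)/3 = -⅔ + (-7*I/15 - L/30)/3 = -⅔ + (-7*I/45 - L/90) = -⅔ - 7*I/45 - L/90)
(-38*(-8))*o(2, O) = (-38*(-8))*(-⅔ - 7/45*2 - 1/90*(-5)) = 304*(-⅔ - 14/45 + 1/18) = 304*(-83/90) = -12616/45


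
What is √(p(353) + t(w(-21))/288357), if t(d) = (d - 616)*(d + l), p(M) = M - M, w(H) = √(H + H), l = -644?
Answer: √(114380264334 - 363329820*I*√42)/288357 ≈ 1.1729 - 0.012072*I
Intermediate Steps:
w(H) = √2*√H (w(H) = √(2*H) = √2*√H)
p(M) = 0
t(d) = (-644 + d)*(-616 + d) (t(d) = (d - 616)*(d - 644) = (-616 + d)*(-644 + d) = (-644 + d)*(-616 + d))
√(p(353) + t(w(-21))/288357) = √(0 + (396704 + (√2*√(-21))² - 1260*√2*√(-21))/288357) = √(0 + (396704 + (√2*(I*√21))² - 1260*√2*I*√21)*(1/288357)) = √(0 + (396704 + (I*√42)² - 1260*I*√42)*(1/288357)) = √(0 + (396704 - 42 - 1260*I*√42)*(1/288357)) = √(0 + (396662 - 1260*I*√42)*(1/288357)) = √(0 + (396662/288357 - 420*I*√42/96119)) = √(396662/288357 - 420*I*√42/96119)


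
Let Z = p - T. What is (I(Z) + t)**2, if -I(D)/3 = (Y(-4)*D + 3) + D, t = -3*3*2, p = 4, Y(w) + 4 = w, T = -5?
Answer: 26244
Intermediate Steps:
Y(w) = -4 + w
t = -18 (t = -9*2 = -18)
Z = 9 (Z = 4 - 1*(-5) = 4 + 5 = 9)
I(D) = -9 + 21*D (I(D) = -3*(((-4 - 4)*D + 3) + D) = -3*((-8*D + 3) + D) = -3*((3 - 8*D) + D) = -3*(3 - 7*D) = -9 + 21*D)
(I(Z) + t)**2 = ((-9 + 21*9) - 18)**2 = ((-9 + 189) - 18)**2 = (180 - 18)**2 = 162**2 = 26244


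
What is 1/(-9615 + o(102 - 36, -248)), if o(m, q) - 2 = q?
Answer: -1/9861 ≈ -0.00010141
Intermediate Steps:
o(m, q) = 2 + q
1/(-9615 + o(102 - 36, -248)) = 1/(-9615 + (2 - 248)) = 1/(-9615 - 246) = 1/(-9861) = -1/9861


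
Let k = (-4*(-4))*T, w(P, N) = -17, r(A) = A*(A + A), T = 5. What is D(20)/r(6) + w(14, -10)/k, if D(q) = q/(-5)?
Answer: -193/720 ≈ -0.26806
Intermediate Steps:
r(A) = 2*A**2 (r(A) = A*(2*A) = 2*A**2)
k = 80 (k = -4*(-4)*5 = 16*5 = 80)
D(q) = -q/5 (D(q) = q*(-1/5) = -q/5)
D(20)/r(6) + w(14, -10)/k = (-1/5*20)/((2*6**2)) - 17/80 = -4/(2*36) - 17*1/80 = -4/72 - 17/80 = -4*1/72 - 17/80 = -1/18 - 17/80 = -193/720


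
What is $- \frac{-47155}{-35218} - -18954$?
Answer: $\frac{667474817}{35218} \approx 18953.0$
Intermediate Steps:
$- \frac{-47155}{-35218} - -18954 = - \frac{\left(-47155\right) \left(-1\right)}{35218} + 18954 = \left(-1\right) \frac{47155}{35218} + 18954 = - \frac{47155}{35218} + 18954 = \frac{667474817}{35218}$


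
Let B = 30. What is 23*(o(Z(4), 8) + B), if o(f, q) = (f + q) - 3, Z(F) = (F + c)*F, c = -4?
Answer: 805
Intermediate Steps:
Z(F) = F*(-4 + F) (Z(F) = (F - 4)*F = (-4 + F)*F = F*(-4 + F))
o(f, q) = -3 + f + q
23*(o(Z(4), 8) + B) = 23*((-3 + 4*(-4 + 4) + 8) + 30) = 23*((-3 + 4*0 + 8) + 30) = 23*((-3 + 0 + 8) + 30) = 23*(5 + 30) = 23*35 = 805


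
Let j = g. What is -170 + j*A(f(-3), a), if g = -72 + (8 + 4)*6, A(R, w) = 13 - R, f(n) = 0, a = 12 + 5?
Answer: -170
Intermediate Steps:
a = 17
g = 0 (g = -72 + 12*6 = -72 + 72 = 0)
j = 0
-170 + j*A(f(-3), a) = -170 + 0*(13 - 1*0) = -170 + 0*(13 + 0) = -170 + 0*13 = -170 + 0 = -170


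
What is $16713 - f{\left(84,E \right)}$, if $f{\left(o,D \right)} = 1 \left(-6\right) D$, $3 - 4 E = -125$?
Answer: $16905$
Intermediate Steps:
$E = 32$ ($E = \frac{3}{4} - - \frac{125}{4} = \frac{3}{4} + \frac{125}{4} = 32$)
$f{\left(o,D \right)} = - 6 D$
$16713 - f{\left(84,E \right)} = 16713 - \left(-6\right) 32 = 16713 - -192 = 16713 + 192 = 16905$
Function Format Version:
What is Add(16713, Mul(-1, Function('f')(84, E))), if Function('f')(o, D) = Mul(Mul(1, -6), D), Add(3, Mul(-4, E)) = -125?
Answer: 16905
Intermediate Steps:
E = 32 (E = Add(Rational(3, 4), Mul(Rational(-1, 4), -125)) = Add(Rational(3, 4), Rational(125, 4)) = 32)
Function('f')(o, D) = Mul(-6, D)
Add(16713, Mul(-1, Function('f')(84, E))) = Add(16713, Mul(-1, Mul(-6, 32))) = Add(16713, Mul(-1, -192)) = Add(16713, 192) = 16905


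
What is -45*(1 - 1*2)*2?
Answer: 90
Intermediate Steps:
-45*(1 - 1*2)*2 = -45*(1 - 2)*2 = -45*(-1)*2 = 45*2 = 90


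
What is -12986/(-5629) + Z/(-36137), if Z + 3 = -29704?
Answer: 636495785/203415173 ≈ 3.1290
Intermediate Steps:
Z = -29707 (Z = -3 - 29704 = -29707)
-12986/(-5629) + Z/(-36137) = -12986/(-5629) - 29707/(-36137) = -12986*(-1/5629) - 29707*(-1/36137) = 12986/5629 + 29707/36137 = 636495785/203415173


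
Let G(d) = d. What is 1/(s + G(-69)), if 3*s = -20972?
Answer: -3/21179 ≈ -0.00014165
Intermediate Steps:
s = -20972/3 (s = (⅓)*(-20972) = -20972/3 ≈ -6990.7)
1/(s + G(-69)) = 1/(-20972/3 - 69) = 1/(-21179/3) = -3/21179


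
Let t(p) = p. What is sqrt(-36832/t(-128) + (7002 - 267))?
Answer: sqrt(28091)/2 ≈ 83.802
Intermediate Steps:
sqrt(-36832/t(-128) + (7002 - 267)) = sqrt(-36832/(-128) + (7002 - 267)) = sqrt(-36832*(-1/128) + 6735) = sqrt(1151/4 + 6735) = sqrt(28091/4) = sqrt(28091)/2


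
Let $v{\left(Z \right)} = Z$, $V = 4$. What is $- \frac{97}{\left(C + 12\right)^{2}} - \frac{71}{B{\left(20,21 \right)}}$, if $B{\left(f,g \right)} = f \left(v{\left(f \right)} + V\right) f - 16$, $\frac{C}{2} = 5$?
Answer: $- \frac{241003}{1159664} \approx -0.20782$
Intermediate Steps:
$C = 10$ ($C = 2 \cdot 5 = 10$)
$B{\left(f,g \right)} = -16 + f^{2} \left(4 + f\right)$ ($B{\left(f,g \right)} = f \left(f + 4\right) f - 16 = f \left(4 + f\right) f - 16 = f^{2} \left(4 + f\right) - 16 = -16 + f^{2} \left(4 + f\right)$)
$- \frac{97}{\left(C + 12\right)^{2}} - \frac{71}{B{\left(20,21 \right)}} = - \frac{97}{\left(10 + 12\right)^{2}} - \frac{71}{-16 + 20^{3} + 4 \cdot 20^{2}} = - \frac{97}{22^{2}} - \frac{71}{-16 + 8000 + 4 \cdot 400} = - \frac{97}{484} - \frac{71}{-16 + 8000 + 1600} = \left(-97\right) \frac{1}{484} - \frac{71}{9584} = - \frac{97}{484} - \frac{71}{9584} = - \frac{241003}{1159664}$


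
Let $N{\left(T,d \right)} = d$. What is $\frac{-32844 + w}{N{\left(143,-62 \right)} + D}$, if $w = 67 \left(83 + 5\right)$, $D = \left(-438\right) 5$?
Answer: $\frac{6737}{563} \approx 11.966$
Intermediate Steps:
$D = -2190$
$w = 5896$ ($w = 67 \cdot 88 = 5896$)
$\frac{-32844 + w}{N{\left(143,-62 \right)} + D} = \frac{-32844 + 5896}{-62 - 2190} = - \frac{26948}{-2252} = \left(-26948\right) \left(- \frac{1}{2252}\right) = \frac{6737}{563}$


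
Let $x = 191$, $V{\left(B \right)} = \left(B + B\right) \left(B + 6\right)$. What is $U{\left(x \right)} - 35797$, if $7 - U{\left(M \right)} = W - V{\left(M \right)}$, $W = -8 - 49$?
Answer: $39521$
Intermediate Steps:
$W = -57$ ($W = -8 - 49 = -57$)
$V{\left(B \right)} = 2 B \left(6 + B\right)$
$U{\left(M \right)} = 64 + 2 M \left(6 + M\right)$ ($U{\left(M \right)} = 7 - \left(-57 - 2 M \left(6 + M\right)\right) = 7 + \left(57 + 2 M \left(6 + M\right)\right) = 64 + 2 M \left(6 + M\right)$)
$U{\left(x \right)} - 35797 = \left(64 + 2 \cdot 191 \left(6 + 191\right)\right) - 35797 = \left(64 + 2 \cdot 191 \cdot 197\right) - 35797 = \left(64 + 75254\right) - 35797 = 75318 - 35797 = 39521$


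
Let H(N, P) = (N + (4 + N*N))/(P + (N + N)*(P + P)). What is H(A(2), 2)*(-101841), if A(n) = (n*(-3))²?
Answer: -68029788/145 ≈ -4.6917e+5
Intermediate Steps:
A(n) = 9*n² (A(n) = (-3*n)² = 9*n²)
H(N, P) = (4 + N + N²)/(P + 4*N*P) (H(N, P) = (N + (4 + N²))/(P + (2*N)*(2*P)) = (4 + N + N²)/(P + 4*N*P))
H(A(2), 2)*(-101841) = ((4 + 9*2² + (9*2²)²)/(2*(1 + 4*(9*2²))))*(-101841) = ((4 + 9*4 + (9*4)²)/(2*(1 + 4*(9*4))))*(-101841) = ((4 + 36 + 36²)/(2*(1 + 4*36)))*(-101841) = ((4 + 36 + 1296)/(2*(1 + 144)))*(-101841) = ((½)*1336/145)*(-101841) = ((½)*(1/145)*1336)*(-101841) = (668/145)*(-101841) = -68029788/145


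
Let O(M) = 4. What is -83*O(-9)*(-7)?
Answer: 2324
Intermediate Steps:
-83*O(-9)*(-7) = -83*4*(-7) = -332*(-7) = 2324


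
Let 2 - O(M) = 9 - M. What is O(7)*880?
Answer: 0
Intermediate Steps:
O(M) = -7 + M (O(M) = 2 - (9 - M) = 2 + (-9 + M) = -7 + M)
O(7)*880 = (-7 + 7)*880 = 0*880 = 0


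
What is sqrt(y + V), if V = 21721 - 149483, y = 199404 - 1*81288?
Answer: I*sqrt(9646) ≈ 98.214*I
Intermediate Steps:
y = 118116 (y = 199404 - 81288 = 118116)
V = -127762
sqrt(y + V) = sqrt(118116 - 127762) = sqrt(-9646) = I*sqrt(9646)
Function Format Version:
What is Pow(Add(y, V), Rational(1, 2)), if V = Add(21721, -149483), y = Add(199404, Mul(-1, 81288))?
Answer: Mul(I, Pow(9646, Rational(1, 2))) ≈ Mul(98.214, I)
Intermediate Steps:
y = 118116 (y = Add(199404, -81288) = 118116)
V = -127762
Pow(Add(y, V), Rational(1, 2)) = Pow(Add(118116, -127762), Rational(1, 2)) = Pow(-9646, Rational(1, 2)) = Mul(I, Pow(9646, Rational(1, 2)))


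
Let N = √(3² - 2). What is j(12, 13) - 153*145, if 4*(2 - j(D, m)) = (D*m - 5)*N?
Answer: -22183 - 151*√7/4 ≈ -22283.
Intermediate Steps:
N = √7 (N = √(9 - 2) = √7 ≈ 2.6458)
j(D, m) = 2 - √7*(-5 + D*m)/4 (j(D, m) = 2 - (D*m - 5)*√7/4 = 2 - (-5 + D*m)*√7/4 = 2 - √7*(-5 + D*m)/4)
j(12, 13) - 153*145 = (2 + 5*√7/4 - ¼*12*13*√7) - 153*145 = (2 + 5*√7/4 - 39*√7) - 22185 = (2 - 151*√7/4) - 22185 = -22183 - 151*√7/4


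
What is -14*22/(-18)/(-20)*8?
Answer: -308/45 ≈ -6.8444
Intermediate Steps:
-14*22/(-18)/(-20)*8 = -14*22*(-1/18)*(-1)/20*8 = -(-154)*(-1)/(9*20)*8 = -14*11/180*8 = -77/90*8 = -308/45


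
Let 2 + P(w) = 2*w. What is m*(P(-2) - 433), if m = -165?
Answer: 72435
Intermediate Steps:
P(w) = -2 + 2*w
m*(P(-2) - 433) = -165*((-2 + 2*(-2)) - 433) = -165*((-2 - 4) - 433) = -165*(-6 - 433) = -165*(-439) = 72435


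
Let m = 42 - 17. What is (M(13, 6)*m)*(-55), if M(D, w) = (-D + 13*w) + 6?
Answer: -97625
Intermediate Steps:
M(D, w) = 6 - D + 13*w
m = 25
(M(13, 6)*m)*(-55) = ((6 - 1*13 + 13*6)*25)*(-55) = ((6 - 13 + 78)*25)*(-55) = (71*25)*(-55) = 1775*(-55) = -97625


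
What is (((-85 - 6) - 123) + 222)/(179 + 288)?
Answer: 8/467 ≈ 0.017131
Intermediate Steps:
(((-85 - 6) - 123) + 222)/(179 + 288) = ((-91 - 123) + 222)/467 = (-214 + 222)*(1/467) = 8*(1/467) = 8/467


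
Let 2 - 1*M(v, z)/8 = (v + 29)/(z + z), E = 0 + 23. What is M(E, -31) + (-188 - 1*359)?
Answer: -16253/31 ≈ -524.29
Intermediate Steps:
E = 23
M(v, z) = 16 - 4*(29 + v)/z (M(v, z) = 16 - 8*(v + 29)/(z + z) = 16 - 8*(29 + v)/(2*z) = 16 - 8*(29 + v)*1/(2*z) = 16 - 4*(29 + v)/z)
M(E, -31) + (-188 - 1*359) = 4*(-29 - 1*23 + 4*(-31))/(-31) + (-188 - 1*359) = 4*(-1/31)*(-29 - 23 - 124) + (-188 - 359) = 4*(-1/31)*(-176) - 547 = 704/31 - 547 = -16253/31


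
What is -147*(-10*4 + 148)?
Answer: -15876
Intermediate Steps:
-147*(-10*4 + 148) = -147*(-40 + 148) = -147*108 = -15876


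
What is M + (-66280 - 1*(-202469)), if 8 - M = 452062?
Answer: -315865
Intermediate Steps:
M = -452054 (M = 8 - 1*452062 = 8 - 452062 = -452054)
M + (-66280 - 1*(-202469)) = -452054 + (-66280 - 1*(-202469)) = -452054 + (-66280 + 202469) = -452054 + 136189 = -315865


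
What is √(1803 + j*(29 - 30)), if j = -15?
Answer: 3*√202 ≈ 42.638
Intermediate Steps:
√(1803 + j*(29 - 30)) = √(1803 - 15*(29 - 30)) = √(1803 - 15*(-1)) = √(1803 + 15) = √1818 = 3*√202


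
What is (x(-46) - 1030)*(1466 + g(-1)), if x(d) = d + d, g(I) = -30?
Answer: -1611192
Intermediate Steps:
x(d) = 2*d
(x(-46) - 1030)*(1466 + g(-1)) = (2*(-46) - 1030)*(1466 - 30) = (-92 - 1030)*1436 = -1122*1436 = -1611192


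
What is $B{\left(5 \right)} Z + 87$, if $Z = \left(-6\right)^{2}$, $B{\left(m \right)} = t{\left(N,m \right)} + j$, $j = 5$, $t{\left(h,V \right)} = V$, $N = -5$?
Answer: $447$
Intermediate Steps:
$B{\left(m \right)} = 5 + m$ ($B{\left(m \right)} = m + 5 = 5 + m$)
$Z = 36$
$B{\left(5 \right)} Z + 87 = \left(5 + 5\right) 36 + 87 = 10 \cdot 36 + 87 = 360 + 87 = 447$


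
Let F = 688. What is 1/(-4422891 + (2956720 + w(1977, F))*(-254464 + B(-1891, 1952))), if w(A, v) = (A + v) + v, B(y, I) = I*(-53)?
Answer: -1/1059473751051 ≈ -9.4386e-13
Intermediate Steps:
B(y, I) = -53*I
w(A, v) = A + 2*v
1/(-4422891 + (2956720 + w(1977, F))*(-254464 + B(-1891, 1952))) = 1/(-4422891 + (2956720 + (1977 + 2*688))*(-254464 - 53*1952)) = 1/(-4422891 + (2956720 + (1977 + 1376))*(-254464 - 103456)) = 1/(-4422891 + (2956720 + 3353)*(-357920)) = 1/(-4422891 + 2960073*(-357920)) = 1/(-4422891 - 1059469328160) = 1/(-1059473751051) = -1/1059473751051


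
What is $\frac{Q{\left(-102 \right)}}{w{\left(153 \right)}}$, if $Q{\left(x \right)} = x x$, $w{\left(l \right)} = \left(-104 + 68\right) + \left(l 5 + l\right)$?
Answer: $\frac{578}{49} \approx 11.796$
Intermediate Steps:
$w{\left(l \right)} = -36 + 6 l$ ($w{\left(l \right)} = -36 + \left(5 l + l\right) = -36 + 6 l$)
$Q{\left(x \right)} = x^{2}$
$\frac{Q{\left(-102 \right)}}{w{\left(153 \right)}} = \frac{\left(-102\right)^{2}}{-36 + 6 \cdot 153} = \frac{10404}{-36 + 918} = \frac{10404}{882} = 10404 \cdot \frac{1}{882} = \frac{578}{49}$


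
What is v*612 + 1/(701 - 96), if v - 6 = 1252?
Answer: 465787081/605 ≈ 7.6990e+5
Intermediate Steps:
v = 1258 (v = 6 + 1252 = 1258)
v*612 + 1/(701 - 96) = 1258*612 + 1/(701 - 96) = 769896 + 1/605 = 465787081/605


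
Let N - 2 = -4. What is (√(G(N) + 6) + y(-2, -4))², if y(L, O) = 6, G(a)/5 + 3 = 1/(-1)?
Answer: (6 + I*√14)² ≈ 22.0 + 44.9*I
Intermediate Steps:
N = -2 (N = 2 - 4 = -2)
G(a) = -20 (G(a) = -15 + 5/(-1) = -15 + 5*(-1) = -15 - 5 = -20)
(√(G(N) + 6) + y(-2, -4))² = (√(-20 + 6) + 6)² = (√(-14) + 6)² = (I*√14 + 6)² = (6 + I*√14)²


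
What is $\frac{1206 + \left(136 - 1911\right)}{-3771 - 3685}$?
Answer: $\frac{569}{7456} \approx 0.076314$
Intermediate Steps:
$\frac{1206 + \left(136 - 1911\right)}{-3771 - 3685} = \frac{1206 - 1775}{-7456} = \left(-569\right) \left(- \frac{1}{7456}\right) = \frac{569}{7456}$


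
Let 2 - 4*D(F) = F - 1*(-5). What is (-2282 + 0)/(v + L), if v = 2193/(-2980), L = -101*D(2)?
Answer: -850045/46754 ≈ -18.181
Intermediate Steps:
D(F) = -3/4 - F/4 (D(F) = 1/2 - (F - 1*(-5))/4 = 1/2 - (F + 5)/4 = 1/2 - (5 + F)/4 = 1/2 + (-5/4 - F/4) = -3/4 - F/4)
L = 505/4 (L = -101*(-3/4 - 1/4*2) = -101*(-3/4 - 1/2) = -101*(-5/4) = 505/4 ≈ 126.25)
v = -2193/2980 (v = 2193*(-1/2980) = -2193/2980 ≈ -0.73591)
(-2282 + 0)/(v + L) = (-2282 + 0)/(-2193/2980 + 505/4) = -2282/93508/745 = -2282*745/93508 = -850045/46754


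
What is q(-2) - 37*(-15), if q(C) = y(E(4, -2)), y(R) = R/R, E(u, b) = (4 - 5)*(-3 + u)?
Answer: 556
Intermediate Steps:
E(u, b) = 3 - u (E(u, b) = -(-3 + u) = 3 - u)
y(R) = 1
q(C) = 1
q(-2) - 37*(-15) = 1 - 37*(-15) = 1 + 555 = 556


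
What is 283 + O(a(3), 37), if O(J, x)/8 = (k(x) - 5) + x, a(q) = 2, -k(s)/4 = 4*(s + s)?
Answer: -8933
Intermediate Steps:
k(s) = -32*s (k(s) = -16*(s + s) = -16*2*s = -32*s)
O(J, x) = -40 - 248*x (O(J, x) = 8*((-32*x - 5) + x) = 8*((-5 - 32*x) + x) = 8*(-5 - 31*x) = -40 - 248*x)
283 + O(a(3), 37) = 283 + (-40 - 248*37) = 283 + (-40 - 9176) = 283 - 9216 = -8933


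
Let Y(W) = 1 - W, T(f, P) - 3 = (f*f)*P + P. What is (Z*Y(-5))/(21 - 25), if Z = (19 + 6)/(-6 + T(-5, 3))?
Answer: -½ ≈ -0.50000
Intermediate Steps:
T(f, P) = 3 + P + P*f² (T(f, P) = 3 + ((f*f)*P + P) = 3 + (f²*P + P) = 3 + (P*f² + P) = 3 + (P + P*f²) = 3 + P + P*f²)
Z = ⅓ (Z = (19 + 6)/(-6 + (3 + 3 + 3*(-5)²)) = 25/(-6 + (3 + 3 + 3*25)) = 25/(-6 + (3 + 3 + 75)) = 25/(-6 + 81) = 25/75 = 25*(1/75) = ⅓ ≈ 0.33333)
(Z*Y(-5))/(21 - 25) = ((1 - 1*(-5))/3)/(21 - 25) = ((1 + 5)/3)/(-4) = ((⅓)*6)*(-¼) = 2*(-¼) = -½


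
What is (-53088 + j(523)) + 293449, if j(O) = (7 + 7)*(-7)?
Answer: 240263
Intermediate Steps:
j(O) = -98 (j(O) = 14*(-7) = -98)
(-53088 + j(523)) + 293449 = (-53088 - 98) + 293449 = -53186 + 293449 = 240263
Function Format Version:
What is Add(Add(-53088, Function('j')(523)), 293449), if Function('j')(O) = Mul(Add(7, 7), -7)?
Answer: 240263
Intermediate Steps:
Function('j')(O) = -98 (Function('j')(O) = Mul(14, -7) = -98)
Add(Add(-53088, Function('j')(523)), 293449) = Add(Add(-53088, -98), 293449) = Add(-53186, 293449) = 240263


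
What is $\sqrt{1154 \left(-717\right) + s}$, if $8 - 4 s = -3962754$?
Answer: $\frac{\sqrt{653090}}{2} \approx 404.07$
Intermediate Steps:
$s = \frac{1981381}{2}$ ($s = 2 - - \frac{1981377}{2} = 2 + \frac{1981377}{2} = \frac{1981381}{2} \approx 9.9069 \cdot 10^{5}$)
$\sqrt{1154 \left(-717\right) + s} = \sqrt{1154 \left(-717\right) + \frac{1981381}{2}} = \sqrt{-827418 + \frac{1981381}{2}} = \sqrt{\frac{326545}{2}} = \frac{\sqrt{653090}}{2}$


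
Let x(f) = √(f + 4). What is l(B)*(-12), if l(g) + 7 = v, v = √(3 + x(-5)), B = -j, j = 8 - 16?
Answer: 84 - 12*√(3 + I) ≈ 62.936 - 3.4182*I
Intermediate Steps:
j = -8
x(f) = √(4 + f)
B = 8 (B = -1*(-8) = 8)
v = √(3 + I) (v = √(3 + √(4 - 5)) = √(3 + √(-1)) = √(3 + I) ≈ 1.7553 + 0.28485*I)
l(g) = -7 + √(3 + I)
l(B)*(-12) = (-7 + √(3 + I))*(-12) = 84 - 12*√(3 + I)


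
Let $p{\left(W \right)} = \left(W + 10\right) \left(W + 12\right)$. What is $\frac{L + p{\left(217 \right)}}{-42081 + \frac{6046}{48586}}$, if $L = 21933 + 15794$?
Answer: $- \frac{217932503}{102227071} \approx -2.1318$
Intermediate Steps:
$p{\left(W \right)} = \left(10 + W\right) \left(12 + W\right)$
$L = 37727$
$\frac{L + p{\left(217 \right)}}{-42081 + \frac{6046}{48586}} = \frac{37727 + \left(120 + 217^{2} + 22 \cdot 217\right)}{-42081 + \frac{6046}{48586}} = \frac{37727 + \left(120 + 47089 + 4774\right)}{-42081 + 6046 \cdot \frac{1}{48586}} = \frac{37727 + 51983}{-42081 + \frac{3023}{24293}} = \frac{89710}{- \frac{1022270710}{24293}} = 89710 \left(- \frac{24293}{1022270710}\right) = - \frac{217932503}{102227071}$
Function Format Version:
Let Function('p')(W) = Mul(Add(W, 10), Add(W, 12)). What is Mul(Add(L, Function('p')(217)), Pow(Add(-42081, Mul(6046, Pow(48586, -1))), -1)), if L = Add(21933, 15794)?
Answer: Rational(-217932503, 102227071) ≈ -2.1318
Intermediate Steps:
Function('p')(W) = Mul(Add(10, W), Add(12, W))
L = 37727
Mul(Add(L, Function('p')(217)), Pow(Add(-42081, Mul(6046, Pow(48586, -1))), -1)) = Mul(Add(37727, Add(120, Pow(217, 2), Mul(22, 217))), Pow(Add(-42081, Mul(6046, Pow(48586, -1))), -1)) = Mul(Add(37727, Add(120, 47089, 4774)), Pow(Add(-42081, Mul(6046, Rational(1, 48586))), -1)) = Mul(Add(37727, 51983), Pow(Add(-42081, Rational(3023, 24293)), -1)) = Mul(89710, Pow(Rational(-1022270710, 24293), -1)) = Mul(89710, Rational(-24293, 1022270710)) = Rational(-217932503, 102227071)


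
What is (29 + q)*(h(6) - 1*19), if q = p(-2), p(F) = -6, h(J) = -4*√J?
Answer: -437 - 92*√6 ≈ -662.35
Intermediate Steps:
q = -6
(29 + q)*(h(6) - 1*19) = (29 - 6)*(-4*√6 - 1*19) = 23*(-4*√6 - 19) = 23*(-19 - 4*√6) = -437 - 92*√6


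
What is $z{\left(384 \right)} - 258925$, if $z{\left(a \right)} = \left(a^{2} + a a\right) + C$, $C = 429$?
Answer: $36416$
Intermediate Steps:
$z{\left(a \right)} = 429 + 2 a^{2}$ ($z{\left(a \right)} = \left(a^{2} + a a\right) + 429 = \left(a^{2} + a^{2}\right) + 429 = 2 a^{2} + 429 = 429 + 2 a^{2}$)
$z{\left(384 \right)} - 258925 = \left(429 + 2 \cdot 384^{2}\right) - 258925 = \left(429 + 2 \cdot 147456\right) - 258925 = \left(429 + 294912\right) - 258925 = 295341 - 258925 = 36416$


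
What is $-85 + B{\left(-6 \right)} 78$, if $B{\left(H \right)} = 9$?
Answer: $617$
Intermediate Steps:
$-85 + B{\left(-6 \right)} 78 = -85 + 9 \cdot 78 = -85 + 702 = 617$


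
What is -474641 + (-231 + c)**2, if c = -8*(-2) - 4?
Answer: -426680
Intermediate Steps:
c = 12 (c = 16 - 4 = 12)
-474641 + (-231 + c)**2 = -474641 + (-231 + 12)**2 = -474641 + (-219)**2 = -474641 + 47961 = -426680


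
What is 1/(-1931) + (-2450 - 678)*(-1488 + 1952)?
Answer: -2802637953/1931 ≈ -1.4514e+6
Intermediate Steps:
1/(-1931) + (-2450 - 678)*(-1488 + 1952) = -1/1931 - 3128*464 = -1/1931 - 1451392 = -2802637953/1931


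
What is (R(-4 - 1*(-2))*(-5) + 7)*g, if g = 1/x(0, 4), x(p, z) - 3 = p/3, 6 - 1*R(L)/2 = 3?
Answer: -23/3 ≈ -7.6667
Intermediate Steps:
R(L) = 6 (R(L) = 12 - 2*3 = 12 - 6 = 6)
x(p, z) = 3 + p/3
g = ⅓ (g = 1/(3 + (⅓)*0) = 1/(3 + 0) = 1/3 = ⅓ ≈ 0.33333)
(R(-4 - 1*(-2))*(-5) + 7)*g = (6*(-5) + 7)*(⅓) = (-30 + 7)*(⅓) = -23*⅓ = -23/3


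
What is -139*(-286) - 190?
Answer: 39564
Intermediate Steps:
-139*(-286) - 190 = 39754 - 190 = 39564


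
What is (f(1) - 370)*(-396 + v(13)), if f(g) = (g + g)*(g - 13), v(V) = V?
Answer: 150902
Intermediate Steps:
f(g) = 2*g*(-13 + g) (f(g) = (2*g)*(-13 + g) = 2*g*(-13 + g))
(f(1) - 370)*(-396 + v(13)) = (2*1*(-13 + 1) - 370)*(-396 + 13) = (2*1*(-12) - 370)*(-383) = (-24 - 370)*(-383) = -394*(-383) = 150902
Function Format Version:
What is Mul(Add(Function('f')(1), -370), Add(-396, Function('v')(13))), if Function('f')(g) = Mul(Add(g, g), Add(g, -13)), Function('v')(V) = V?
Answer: 150902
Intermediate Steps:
Function('f')(g) = Mul(2, g, Add(-13, g)) (Function('f')(g) = Mul(Mul(2, g), Add(-13, g)) = Mul(2, g, Add(-13, g)))
Mul(Add(Function('f')(1), -370), Add(-396, Function('v')(13))) = Mul(Add(Mul(2, 1, Add(-13, 1)), -370), Add(-396, 13)) = Mul(Add(Mul(2, 1, -12), -370), -383) = Mul(Add(-24, -370), -383) = Mul(-394, -383) = 150902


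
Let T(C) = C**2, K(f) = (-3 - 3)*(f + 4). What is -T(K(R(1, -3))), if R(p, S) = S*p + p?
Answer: -144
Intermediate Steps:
R(p, S) = p + S*p
K(f) = -24 - 6*f (K(f) = -6*(4 + f) = -24 - 6*f)
-T(K(R(1, -3))) = -(-24 - 6*(1 - 3))**2 = -(-24 - 6*(-2))**2 = -(-24 + 12)**2 = -1*(-12)**2 = -1*144 = -144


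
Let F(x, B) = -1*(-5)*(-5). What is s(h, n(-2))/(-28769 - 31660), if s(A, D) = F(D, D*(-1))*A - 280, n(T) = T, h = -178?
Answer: -1390/20143 ≈ -0.069007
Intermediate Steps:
F(x, B) = -25 (F(x, B) = 5*(-5) = -25)
s(A, D) = -280 - 25*A (s(A, D) = -25*A - 280 = -280 - 25*A)
s(h, n(-2))/(-28769 - 31660) = (-280 - 25*(-178))/(-28769 - 31660) = (-280 + 4450)/(-60429) = 4170*(-1/60429) = -1390/20143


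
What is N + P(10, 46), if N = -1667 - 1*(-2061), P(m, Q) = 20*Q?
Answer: 1314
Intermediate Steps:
N = 394 (N = -1667 + 2061 = 394)
N + P(10, 46) = 394 + 20*46 = 394 + 920 = 1314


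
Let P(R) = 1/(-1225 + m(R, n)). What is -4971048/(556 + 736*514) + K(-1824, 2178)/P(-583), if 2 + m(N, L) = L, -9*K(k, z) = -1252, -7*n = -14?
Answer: -145275580358/852435 ≈ -1.7042e+5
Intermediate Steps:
n = 2 (n = -1/7*(-14) = 2)
K(k, z) = 1252/9 (K(k, z) = -1/9*(-1252) = 1252/9)
m(N, L) = -2 + L
P(R) = -1/1225 (P(R) = 1/(-1225 + (-2 + 2)) = 1/(-1225 + 0) = 1/(-1225) = -1/1225)
-4971048/(556 + 736*514) + K(-1824, 2178)/P(-583) = -4971048/(556 + 736*514) + 1252/(9*(-1/1225)) = -4971048/(556 + 378304) + (1252/9)*(-1225) = -4971048/378860 - 1533700/9 = -4971048*1/378860 - 1533700/9 = -1242762/94715 - 1533700/9 = -145275580358/852435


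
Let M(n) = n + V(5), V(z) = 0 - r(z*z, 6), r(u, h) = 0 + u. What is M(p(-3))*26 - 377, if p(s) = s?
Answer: -1105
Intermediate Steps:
r(u, h) = u
V(z) = -z² (V(z) = 0 - z*z = 0 - z² = -z²)
M(n) = -25 + n (M(n) = n - 1*5² = n - 1*25 = n - 25 = -25 + n)
M(p(-3))*26 - 377 = (-25 - 3)*26 - 377 = -28*26 - 377 = -728 - 377 = -1105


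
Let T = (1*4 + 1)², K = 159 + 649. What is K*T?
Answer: 20200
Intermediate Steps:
K = 808
T = 25 (T = (4 + 1)² = 5² = 25)
K*T = 808*25 = 20200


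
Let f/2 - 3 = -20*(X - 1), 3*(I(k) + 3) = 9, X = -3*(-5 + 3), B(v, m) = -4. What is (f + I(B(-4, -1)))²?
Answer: 37636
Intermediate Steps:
X = 6 (X = -3*(-2) = 6)
I(k) = 0 (I(k) = -3 + (⅓)*9 = -3 + 3 = 0)
f = -194 (f = 6 + 2*(-20*(6 - 1)) = 6 + 2*(-20*5) = 6 + 2*(-4*25) = 6 + 2*(-100) = 6 - 200 = -194)
(f + I(B(-4, -1)))² = (-194 + 0)² = (-194)² = 37636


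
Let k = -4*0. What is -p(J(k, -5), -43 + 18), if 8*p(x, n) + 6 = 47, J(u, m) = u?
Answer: -41/8 ≈ -5.1250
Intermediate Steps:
k = 0
p(x, n) = 41/8 (p(x, n) = -¾ + (⅛)*47 = -¾ + 47/8 = 41/8)
-p(J(k, -5), -43 + 18) = -1*41/8 = -41/8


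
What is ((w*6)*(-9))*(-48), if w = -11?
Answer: -28512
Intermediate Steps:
((w*6)*(-9))*(-48) = (-11*6*(-9))*(-48) = -66*(-9)*(-48) = 594*(-48) = -28512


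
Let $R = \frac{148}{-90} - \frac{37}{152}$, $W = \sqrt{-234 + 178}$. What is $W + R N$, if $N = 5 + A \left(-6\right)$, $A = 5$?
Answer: $\frac{64565}{1368} + 2 i \sqrt{14} \approx 47.197 + 7.4833 i$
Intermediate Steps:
$W = 2 i \sqrt{14}$ ($W = \sqrt{-56} = 2 i \sqrt{14} \approx 7.4833 i$)
$R = - \frac{12913}{6840}$ ($R = 148 \left(- \frac{1}{90}\right) - \frac{37}{152} = - \frac{74}{45} - \frac{37}{152} = - \frac{12913}{6840} \approx -1.8879$)
$N = -25$ ($N = 5 + 5 \left(-6\right) = 5 - 30 = -25$)
$W + R N = 2 i \sqrt{14} - - \frac{64565}{1368} = 2 i \sqrt{14} + \frac{64565}{1368} = \frac{64565}{1368} + 2 i \sqrt{14}$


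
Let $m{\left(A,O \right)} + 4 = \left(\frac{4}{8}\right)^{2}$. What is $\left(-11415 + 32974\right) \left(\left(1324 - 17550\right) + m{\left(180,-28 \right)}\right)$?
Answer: $- \frac{1399588721}{4} \approx -3.499 \cdot 10^{8}$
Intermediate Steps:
$m{\left(A,O \right)} = - \frac{15}{4}$ ($m{\left(A,O \right)} = -4 + \left(\frac{4}{8}\right)^{2} = -4 + \left(4 \cdot \frac{1}{8}\right)^{2} = -4 + \left(\frac{1}{2}\right)^{2} = -4 + \frac{1}{4} = - \frac{15}{4}$)
$\left(-11415 + 32974\right) \left(\left(1324 - 17550\right) + m{\left(180,-28 \right)}\right) = \left(-11415 + 32974\right) \left(\left(1324 - 17550\right) - \frac{15}{4}\right) = 21559 \left(-16226 - \frac{15}{4}\right) = 21559 \left(- \frac{64919}{4}\right) = - \frac{1399588721}{4}$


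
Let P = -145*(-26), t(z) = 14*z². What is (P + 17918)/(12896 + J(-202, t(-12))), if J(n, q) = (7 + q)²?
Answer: 21688/4105425 ≈ 0.0052828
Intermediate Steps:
P = 3770
(P + 17918)/(12896 + J(-202, t(-12))) = (3770 + 17918)/(12896 + (7 + 14*(-12)²)²) = 21688/(12896 + (7 + 14*144)²) = 21688/(12896 + (7 + 2016)²) = 21688/(12896 + 2023²) = 21688/(12896 + 4092529) = 21688/4105425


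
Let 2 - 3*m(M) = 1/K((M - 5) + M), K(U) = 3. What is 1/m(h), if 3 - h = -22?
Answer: 9/5 ≈ 1.8000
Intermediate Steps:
h = 25 (h = 3 - 1*(-22) = 3 + 22 = 25)
m(M) = 5/9 (m(M) = ⅔ - ⅓/3 = ⅔ - ⅓*⅓ = ⅔ - ⅑ = 5/9)
1/m(h) = 1/(5/9) = 9/5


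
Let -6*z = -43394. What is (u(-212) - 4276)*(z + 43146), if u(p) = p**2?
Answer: 2048786060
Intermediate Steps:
z = 21697/3 (z = -1/6*(-43394) = 21697/3 ≈ 7232.3)
(u(-212) - 4276)*(z + 43146) = ((-212)**2 - 4276)*(21697/3 + 43146) = (44944 - 4276)*(151135/3) = 40668*(151135/3) = 2048786060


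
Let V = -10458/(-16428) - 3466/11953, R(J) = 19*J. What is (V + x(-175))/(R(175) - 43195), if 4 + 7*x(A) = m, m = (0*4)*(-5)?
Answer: 51500059/9133866064260 ≈ 5.6384e-6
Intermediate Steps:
m = 0 (m = 0*(-5) = 0)
V = 11344171/32727314 (V = -10458*(-1/16428) - 3466*1/11953 = 1743/2738 - 3466/11953 = 11344171/32727314 ≈ 0.34663)
x(A) = -4/7 (x(A) = -4/7 + (1/7)*0 = -4/7 + 0 = -4/7)
(V + x(-175))/(R(175) - 43195) = (11344171/32727314 - 4/7)/(19*175 - 43195) = -51500059/(229091198*(3325 - 43195)) = -51500059/229091198/(-39870) = -51500059/229091198*(-1/39870) = 51500059/9133866064260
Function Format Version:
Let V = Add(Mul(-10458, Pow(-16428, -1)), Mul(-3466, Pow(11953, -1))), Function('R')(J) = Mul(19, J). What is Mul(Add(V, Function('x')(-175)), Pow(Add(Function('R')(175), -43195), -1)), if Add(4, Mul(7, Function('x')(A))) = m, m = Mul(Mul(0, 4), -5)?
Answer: Rational(51500059, 9133866064260) ≈ 5.6384e-6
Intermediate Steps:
m = 0 (m = Mul(0, -5) = 0)
V = Rational(11344171, 32727314) (V = Add(Mul(-10458, Rational(-1, 16428)), Mul(-3466, Rational(1, 11953))) = Add(Rational(1743, 2738), Rational(-3466, 11953)) = Rational(11344171, 32727314) ≈ 0.34663)
Function('x')(A) = Rational(-4, 7) (Function('x')(A) = Add(Rational(-4, 7), Mul(Rational(1, 7), 0)) = Add(Rational(-4, 7), 0) = Rational(-4, 7))
Mul(Add(V, Function('x')(-175)), Pow(Add(Function('R')(175), -43195), -1)) = Mul(Add(Rational(11344171, 32727314), Rational(-4, 7)), Pow(Add(Mul(19, 175), -43195), -1)) = Mul(Rational(-51500059, 229091198), Pow(Add(3325, -43195), -1)) = Mul(Rational(-51500059, 229091198), Pow(-39870, -1)) = Mul(Rational(-51500059, 229091198), Rational(-1, 39870)) = Rational(51500059, 9133866064260)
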